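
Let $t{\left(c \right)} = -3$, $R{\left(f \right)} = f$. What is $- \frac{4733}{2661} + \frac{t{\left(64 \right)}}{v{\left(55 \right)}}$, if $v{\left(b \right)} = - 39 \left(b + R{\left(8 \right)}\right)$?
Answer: $- \frac{1291222}{726453} \approx -1.7774$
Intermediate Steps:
$v{\left(b \right)} = -312 - 39 b$ ($v{\left(b \right)} = - 39 \left(b + 8\right) = - 39 \left(8 + b\right) = -312 - 39 b$)
$- \frac{4733}{2661} + \frac{t{\left(64 \right)}}{v{\left(55 \right)}} = - \frac{4733}{2661} - \frac{3}{-312 - 2145} = \left(-4733\right) \frac{1}{2661} - \frac{3}{-312 - 2145} = - \frac{4733}{2661} - \frac{3}{-2457} = - \frac{4733}{2661} - - \frac{1}{819} = - \frac{4733}{2661} + \frac{1}{819} = - \frac{1291222}{726453}$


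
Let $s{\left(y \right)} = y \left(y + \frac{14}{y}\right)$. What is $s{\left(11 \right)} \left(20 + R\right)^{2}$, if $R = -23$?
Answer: $1215$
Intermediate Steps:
$s{\left(11 \right)} \left(20 + R\right)^{2} = \left(14 + 11^{2}\right) \left(20 - 23\right)^{2} = \left(14 + 121\right) \left(-3\right)^{2} = 135 \cdot 9 = 1215$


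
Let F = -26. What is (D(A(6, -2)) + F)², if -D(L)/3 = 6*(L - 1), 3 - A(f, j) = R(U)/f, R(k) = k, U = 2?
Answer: 3136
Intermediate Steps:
A(f, j) = 3 - 2/f
D(L) = 18 - 18*L (D(L) = -18*(L - 1) = -18*(-1 + L) = -3*(-6 + 6*L) = 18 - 18*L)
(D(A(6, -2)) + F)² = ((18 - 18*(3 - 2/6)) - 26)² = ((18 - 18*(3 - 2*⅙)) - 26)² = ((18 - 18*(3 - ⅓)) - 26)² = ((18 - 18*8/3) - 26)² = ((18 - 48) - 26)² = (-30 - 26)² = (-56)² = 3136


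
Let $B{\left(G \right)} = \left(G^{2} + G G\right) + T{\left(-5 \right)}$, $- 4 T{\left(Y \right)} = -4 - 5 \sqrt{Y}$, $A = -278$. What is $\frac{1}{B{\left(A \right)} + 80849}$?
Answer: $\frac{3766688}{886746155709} - \frac{20 i \sqrt{5}}{886746155709} \approx 4.2478 \cdot 10^{-6} - 5.0433 \cdot 10^{-11} i$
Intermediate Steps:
$T{\left(Y \right)} = 1 + \frac{5 \sqrt{Y}}{4}$ ($T{\left(Y \right)} = - \frac{-4 - 5 \sqrt{Y}}{4} = 1 + \frac{5 \sqrt{Y}}{4}$)
$B{\left(G \right)} = 1 + 2 G^{2} + \frac{5 i \sqrt{5}}{4}$ ($B{\left(G \right)} = \left(G^{2} + G G\right) + \left(1 + \frac{5 \sqrt{-5}}{4}\right) = \left(G^{2} + G^{2}\right) + \left(1 + \frac{5 i \sqrt{5}}{4}\right) = 2 G^{2} + \left(1 + \frac{5 i \sqrt{5}}{4}\right) = 1 + 2 G^{2} + \frac{5 i \sqrt{5}}{4}$)
$\frac{1}{B{\left(A \right)} + 80849} = \frac{1}{\left(1 + 2 \left(-278\right)^{2} + \frac{5 i \sqrt{5}}{4}\right) + 80849} = \frac{1}{\left(1 + 2 \cdot 77284 + \frac{5 i \sqrt{5}}{4}\right) + 80849} = \frac{1}{\left(1 + 154568 + \frac{5 i \sqrt{5}}{4}\right) + 80849} = \frac{1}{\left(154569 + \frac{5 i \sqrt{5}}{4}\right) + 80849} = \frac{1}{235418 + \frac{5 i \sqrt{5}}{4}}$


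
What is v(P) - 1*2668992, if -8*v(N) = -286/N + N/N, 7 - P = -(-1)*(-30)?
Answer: -790021383/296 ≈ -2.6690e+6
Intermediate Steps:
P = 37 (P = 7 - (-1)*(-1*(-30)) = 7 - (-1)*30 = 7 - 1*(-30) = 7 + 30 = 37)
v(N) = -1/8 + 143/(4*N) (v(N) = -(-286/N + N/N)/8 = -(-286/N + 1)/8 = -(1 - 286/N)/8 = -1/8 + 143/(4*N))
v(P) - 1*2668992 = (1/8)*(286 - 1*37)/37 - 1*2668992 = (1/8)*(1/37)*(286 - 37) - 2668992 = (1/8)*(1/37)*249 - 2668992 = 249/296 - 2668992 = -790021383/296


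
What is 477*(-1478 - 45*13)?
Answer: -984051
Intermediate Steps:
477*(-1478 - 45*13) = 477*(-1478 - 585) = 477*(-2063) = -984051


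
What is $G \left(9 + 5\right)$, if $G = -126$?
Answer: $-1764$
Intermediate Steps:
$G \left(9 + 5\right) = - 126 \left(9 + 5\right) = \left(-126\right) 14 = -1764$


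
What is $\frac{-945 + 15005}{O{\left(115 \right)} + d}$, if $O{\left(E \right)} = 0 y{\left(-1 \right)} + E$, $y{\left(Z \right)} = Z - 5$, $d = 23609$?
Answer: $\frac{3515}{5931} \approx 0.59265$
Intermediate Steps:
$y{\left(Z \right)} = -5 + Z$ ($y{\left(Z \right)} = Z - 5 = -5 + Z$)
$O{\left(E \right)} = E$ ($O{\left(E \right)} = 0 \left(-5 - 1\right) + E = 0 \left(-6\right) + E = 0 + E = E$)
$\frac{-945 + 15005}{O{\left(115 \right)} + d} = \frac{-945 + 15005}{115 + 23609} = \frac{14060}{23724} = 14060 \cdot \frac{1}{23724} = \frac{3515}{5931}$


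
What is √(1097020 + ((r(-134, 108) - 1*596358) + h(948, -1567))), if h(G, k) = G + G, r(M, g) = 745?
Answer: √503303 ≈ 709.44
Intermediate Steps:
h(G, k) = 2*G
√(1097020 + ((r(-134, 108) - 1*596358) + h(948, -1567))) = √(1097020 + ((745 - 1*596358) + 2*948)) = √(1097020 + ((745 - 596358) + 1896)) = √(1097020 + (-595613 + 1896)) = √(1097020 - 593717) = √503303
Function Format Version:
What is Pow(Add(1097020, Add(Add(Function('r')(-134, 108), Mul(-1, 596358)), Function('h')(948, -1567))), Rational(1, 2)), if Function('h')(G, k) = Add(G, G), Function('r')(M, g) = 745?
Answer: Pow(503303, Rational(1, 2)) ≈ 709.44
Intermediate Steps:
Function('h')(G, k) = Mul(2, G)
Pow(Add(1097020, Add(Add(Function('r')(-134, 108), Mul(-1, 596358)), Function('h')(948, -1567))), Rational(1, 2)) = Pow(Add(1097020, Add(Add(745, Mul(-1, 596358)), Mul(2, 948))), Rational(1, 2)) = Pow(Add(1097020, Add(Add(745, -596358), 1896)), Rational(1, 2)) = Pow(Add(1097020, Add(-595613, 1896)), Rational(1, 2)) = Pow(Add(1097020, -593717), Rational(1, 2)) = Pow(503303, Rational(1, 2))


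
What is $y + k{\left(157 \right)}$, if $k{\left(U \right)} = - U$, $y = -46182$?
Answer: $-46339$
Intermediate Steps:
$y + k{\left(157 \right)} = -46182 - 157 = -46339$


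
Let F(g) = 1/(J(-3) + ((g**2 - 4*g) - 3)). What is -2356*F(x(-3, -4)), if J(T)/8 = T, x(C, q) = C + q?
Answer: -1178/25 ≈ -47.120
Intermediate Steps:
J(T) = 8*T
F(g) = 1/(-27 + g**2 - 4*g) (F(g) = 1/(8*(-3) + ((g**2 - 4*g) - 3)) = 1/(-24 + (-3 + g**2 - 4*g)) = 1/(-27 + g**2 - 4*g))
-2356*F(x(-3, -4)) = -2356/(-27 + (-3 - 4)**2 - 4*(-3 - 4)) = -2356/(-27 + (-7)**2 - 4*(-7)) = -2356/(-27 + 49 + 28) = -2356/50 = -2356*1/50 = -1178/25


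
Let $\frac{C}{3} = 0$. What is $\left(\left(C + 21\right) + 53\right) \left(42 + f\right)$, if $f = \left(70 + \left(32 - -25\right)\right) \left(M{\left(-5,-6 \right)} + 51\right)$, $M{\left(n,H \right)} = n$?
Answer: $435416$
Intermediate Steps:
$C = 0$ ($C = 3 \cdot 0 = 0$)
$f = 5842$ ($f = \left(70 + \left(32 - -25\right)\right) \left(-5 + 51\right) = \left(70 + \left(32 + 25\right)\right) 46 = \left(70 + 57\right) 46 = 127 \cdot 46 = 5842$)
$\left(\left(C + 21\right) + 53\right) \left(42 + f\right) = \left(\left(0 + 21\right) + 53\right) \left(42 + 5842\right) = \left(21 + 53\right) 5884 = 74 \cdot 5884 = 435416$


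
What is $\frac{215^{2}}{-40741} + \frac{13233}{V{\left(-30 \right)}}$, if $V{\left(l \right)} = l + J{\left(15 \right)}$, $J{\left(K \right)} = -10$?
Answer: $- \frac{540974653}{1629640} \approx -331.96$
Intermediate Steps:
$V{\left(l \right)} = -10 + l$ ($V{\left(l \right)} = l - 10 = -10 + l$)
$\frac{215^{2}}{-40741} + \frac{13233}{V{\left(-30 \right)}} = \frac{215^{2}}{-40741} + \frac{13233}{-10 - 30} = 46225 \left(- \frac{1}{40741}\right) + \frac{13233}{-40} = - \frac{46225}{40741} + 13233 \left(- \frac{1}{40}\right) = - \frac{46225}{40741} - \frac{13233}{40} = - \frac{540974653}{1629640}$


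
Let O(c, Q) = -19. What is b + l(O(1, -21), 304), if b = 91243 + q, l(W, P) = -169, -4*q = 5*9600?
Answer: 79074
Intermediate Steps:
q = -12000 (q = -5*9600/4 = -¼*48000 = -12000)
b = 79243 (b = 91243 - 12000 = 79243)
b + l(O(1, -21), 304) = 79243 - 169 = 79074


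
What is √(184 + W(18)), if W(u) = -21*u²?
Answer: 2*I*√1655 ≈ 81.363*I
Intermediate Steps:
√(184 + W(18)) = √(184 - 21*18²) = √(184 - 21*324) = √(184 - 6804) = √(-6620) = 2*I*√1655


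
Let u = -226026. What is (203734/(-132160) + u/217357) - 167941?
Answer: -344595051042937/2051850080 ≈ -1.6794e+5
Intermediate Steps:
(203734/(-132160) + u/217357) - 167941 = (203734/(-132160) - 226026/217357) - 167941 = (203734*(-1/132160) - 226026*1/217357) - 167941 = (-101867/66080 - 226026/217357) - 167941 = -5296757657/2051850080 - 167941 = -344595051042937/2051850080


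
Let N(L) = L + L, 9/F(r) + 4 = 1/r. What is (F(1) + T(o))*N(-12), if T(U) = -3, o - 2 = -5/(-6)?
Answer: 144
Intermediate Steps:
o = 17/6 (o = 2 - 5/(-6) = 2 - 5*(-⅙) = 2 + ⅚ = 17/6 ≈ 2.8333)
F(r) = 9/(-4 + 1/r)
N(L) = 2*L
(F(1) + T(o))*N(-12) = (-9*1/(-1 + 4*1) - 3)*(2*(-12)) = (-9*1/(-1 + 4) - 3)*(-24) = (-9*1/3 - 3)*(-24) = (-9*1*⅓ - 3)*(-24) = (-3 - 3)*(-24) = -6*(-24) = 144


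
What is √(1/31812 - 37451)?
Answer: I*√9475134301083/15906 ≈ 193.52*I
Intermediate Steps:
√(1/31812 - 37451) = √(-1191391211/31812) = I*√9475134301083/15906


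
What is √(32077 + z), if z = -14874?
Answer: √17203 ≈ 131.16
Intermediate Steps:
√(32077 + z) = √(32077 - 14874) = √17203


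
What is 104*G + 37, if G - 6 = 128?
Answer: 13973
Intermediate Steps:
G = 134 (G = 6 + 128 = 134)
104*G + 37 = 104*134 + 37 = 13936 + 37 = 13973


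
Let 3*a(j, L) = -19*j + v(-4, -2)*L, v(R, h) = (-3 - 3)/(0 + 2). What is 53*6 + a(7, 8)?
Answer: 797/3 ≈ 265.67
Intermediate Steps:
v(R, h) = -3 (v(R, h) = -6/2 = -6*1/2 = -3)
a(j, L) = -L - 19*j/3 (a(j, L) = (-19*j - 3*L)/3 = -L - 19*j/3)
53*6 + a(7, 8) = 53*6 + (-1*8 - 19/3*7) = 318 + (-8 - 133/3) = 318 - 157/3 = 797/3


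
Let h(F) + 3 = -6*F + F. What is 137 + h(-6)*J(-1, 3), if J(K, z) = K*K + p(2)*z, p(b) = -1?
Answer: 83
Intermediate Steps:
h(F) = -3 - 5*F (h(F) = -3 + (-6*F + F) = -3 - 5*F)
J(K, z) = K² - z (J(K, z) = K*K - z = K² - z)
137 + h(-6)*J(-1, 3) = 137 + (-3 - 5*(-6))*((-1)² - 1*3) = 137 + (-3 + 30)*(1 - 3) = 137 + 27*(-2) = 137 - 54 = 83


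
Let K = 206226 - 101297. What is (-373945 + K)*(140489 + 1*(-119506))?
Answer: -5644762728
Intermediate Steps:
K = 104929
(-373945 + K)*(140489 + 1*(-119506)) = (-373945 + 104929)*(140489 + 1*(-119506)) = -269016*(140489 - 119506) = -269016*20983 = -5644762728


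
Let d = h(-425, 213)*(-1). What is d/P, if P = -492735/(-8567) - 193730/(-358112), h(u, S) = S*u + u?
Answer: 1641350844640/1047729419 ≈ 1566.6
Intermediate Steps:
h(u, S) = u + S*u
d = 90950 (d = -425*(1 + 213)*(-1) = -425*214*(-1) = -90950*(-1) = 90950)
P = 89057000615/1533972752 (P = -492735*(-1/8567) - 193730*(-1/358112) = 492735/8567 + 96865/179056 = 89057000615/1533972752 ≈ 58.056)
d/P = 90950/(89057000615/1533972752) = 90950*(1533972752/89057000615) = 1641350844640/1047729419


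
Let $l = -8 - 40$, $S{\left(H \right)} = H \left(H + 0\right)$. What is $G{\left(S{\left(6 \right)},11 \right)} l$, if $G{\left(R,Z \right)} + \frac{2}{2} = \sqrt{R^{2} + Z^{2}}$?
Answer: $48 - 48 \sqrt{1417} \approx -1758.9$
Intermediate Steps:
$S{\left(H \right)} = H^{2}$ ($S{\left(H \right)} = H H = H^{2}$)
$G{\left(R,Z \right)} = -1 + \sqrt{R^{2} + Z^{2}}$
$l = -48$ ($l = -8 - 40 = -48$)
$G{\left(S{\left(6 \right)},11 \right)} l = \left(-1 + \sqrt{\left(6^{2}\right)^{2} + 11^{2}}\right) \left(-48\right) = \left(-1 + \sqrt{36^{2} + 121}\right) \left(-48\right) = \left(-1 + \sqrt{1296 + 121}\right) \left(-48\right) = \left(-1 + \sqrt{1417}\right) \left(-48\right) = 48 - 48 \sqrt{1417}$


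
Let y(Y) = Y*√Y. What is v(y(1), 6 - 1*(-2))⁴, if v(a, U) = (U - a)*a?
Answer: 2401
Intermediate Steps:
y(Y) = Y^(3/2)
v(a, U) = a*(U - a)
v(y(1), 6 - 1*(-2))⁴ = (1^(3/2)*((6 - 1*(-2)) - 1^(3/2)))⁴ = (1*((6 + 2) - 1*1))⁴ = (1*(8 - 1))⁴ = (1*7)⁴ = 7⁴ = 2401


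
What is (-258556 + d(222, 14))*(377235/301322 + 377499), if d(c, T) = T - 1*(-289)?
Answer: -29376054305674989/301322 ≈ -9.7491e+10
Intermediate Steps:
d(c, T) = 289 + T (d(c, T) = T + 289 = 289 + T)
(-258556 + d(222, 14))*(377235/301322 + 377499) = (-258556 + (289 + 14))*(377235/301322 + 377499) = (-258556 + 303)*(377235*(1/301322) + 377499) = -258253*(377235/301322 + 377499) = -258253*113749130913/301322 = -29376054305674989/301322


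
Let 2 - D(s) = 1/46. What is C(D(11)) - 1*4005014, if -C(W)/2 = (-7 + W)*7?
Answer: -92113705/23 ≈ -4.0049e+6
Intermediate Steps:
D(s) = 91/46 (D(s) = 2 - 1/46 = 91/46)
C(W) = 98 - 14*W (C(W) = -2*(-7 + W)*7 = -2*(-49 + 7*W) = 98 - 14*W)
C(D(11)) - 1*4005014 = (98 - 14*91/46) - 1*4005014 = (98 - 637/23) - 4005014 = 1617/23 - 4005014 = -92113705/23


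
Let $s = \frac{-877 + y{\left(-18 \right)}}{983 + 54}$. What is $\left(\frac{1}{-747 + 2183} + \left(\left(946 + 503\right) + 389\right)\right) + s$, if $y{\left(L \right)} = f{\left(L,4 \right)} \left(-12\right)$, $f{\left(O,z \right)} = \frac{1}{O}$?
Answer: $\frac{8207301715}{4467396} \approx 1837.2$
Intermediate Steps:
$y{\left(L \right)} = - \frac{12}{L}$ ($y{\left(L \right)} = \frac{1}{L} \left(-12\right) = - \frac{12}{L}$)
$s = - \frac{2629}{3111}$ ($s = \frac{-877 - \frac{12}{-18}}{983 + 54} = \frac{-877 - - \frac{2}{3}}{1037} = \left(-877 + \frac{2}{3}\right) \frac{1}{1037} = \left(- \frac{2629}{3}\right) \frac{1}{1037} = - \frac{2629}{3111} \approx -0.84507$)
$\left(\frac{1}{-747 + 2183} + \left(\left(946 + 503\right) + 389\right)\right) + s = \left(\frac{1}{-747 + 2183} + \left(\left(946 + 503\right) + 389\right)\right) - \frac{2629}{3111} = \left(\frac{1}{1436} + \left(1449 + 389\right)\right) - \frac{2629}{3111} = \left(\frac{1}{1436} + 1838\right) - \frac{2629}{3111} = \frac{2639369}{1436} - \frac{2629}{3111} = \frac{8207301715}{4467396}$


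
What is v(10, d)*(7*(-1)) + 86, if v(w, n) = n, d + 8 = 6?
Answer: 100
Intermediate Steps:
d = -2 (d = -8 + 6 = -2)
v(10, d)*(7*(-1)) + 86 = -14*(-1) + 86 = -2*(-7) + 86 = 14 + 86 = 100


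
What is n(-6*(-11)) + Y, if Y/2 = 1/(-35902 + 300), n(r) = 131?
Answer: 2331930/17801 ≈ 131.00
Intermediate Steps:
Y = -1/17801 (Y = 2/(-35902 + 300) = 2/(-35602) = 2*(-1/35602) = -1/17801 ≈ -5.6177e-5)
n(-6*(-11)) + Y = 131 - 1/17801 = 2331930/17801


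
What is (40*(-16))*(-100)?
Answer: 64000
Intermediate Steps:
(40*(-16))*(-100) = -640*(-100) = 64000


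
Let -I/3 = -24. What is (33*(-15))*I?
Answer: -35640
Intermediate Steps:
I = 72 (I = -3*(-24) = 72)
(33*(-15))*I = (33*(-15))*72 = -495*72 = -35640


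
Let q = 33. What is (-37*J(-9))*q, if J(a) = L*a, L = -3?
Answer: -32967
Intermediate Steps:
J(a) = -3*a
(-37*J(-9))*q = -(-111)*(-9)*33 = -37*27*33 = -999*33 = -32967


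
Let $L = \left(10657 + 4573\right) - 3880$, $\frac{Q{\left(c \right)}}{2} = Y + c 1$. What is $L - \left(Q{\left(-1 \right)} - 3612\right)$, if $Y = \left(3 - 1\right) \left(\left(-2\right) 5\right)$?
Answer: $15004$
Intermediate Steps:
$Y = -20$ ($Y = 2 \left(-10\right) = -20$)
$Q{\left(c \right)} = -40 + 2 c$ ($Q{\left(c \right)} = 2 \left(-20 + c 1\right) = 2 \left(-20 + c\right) = -40 + 2 c$)
$L = 11350$ ($L = 15230 - 3880 = 11350$)
$L - \left(Q{\left(-1 \right)} - 3612\right) = 11350 - \left(\left(-40 + 2 \left(-1\right)\right) - 3612\right) = 11350 - \left(\left(-40 - 2\right) - 3612\right) = 11350 - \left(-42 - 3612\right) = 11350 - -3654 = 11350 + 3654 = 15004$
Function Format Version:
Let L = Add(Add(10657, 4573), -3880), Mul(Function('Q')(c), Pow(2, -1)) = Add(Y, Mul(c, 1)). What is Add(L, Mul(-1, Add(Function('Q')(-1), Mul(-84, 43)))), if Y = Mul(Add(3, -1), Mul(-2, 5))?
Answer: 15004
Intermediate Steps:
Y = -20 (Y = Mul(2, -10) = -20)
Function('Q')(c) = Add(-40, Mul(2, c)) (Function('Q')(c) = Mul(2, Add(-20, Mul(c, 1))) = Mul(2, Add(-20, c)) = Add(-40, Mul(2, c)))
L = 11350 (L = Add(15230, -3880) = 11350)
Add(L, Mul(-1, Add(Function('Q')(-1), Mul(-84, 43)))) = Add(11350, Mul(-1, Add(Add(-40, Mul(2, -1)), Mul(-84, 43)))) = Add(11350, Mul(-1, Add(Add(-40, -2), -3612))) = Add(11350, Mul(-1, Add(-42, -3612))) = Add(11350, Mul(-1, -3654)) = Add(11350, 3654) = 15004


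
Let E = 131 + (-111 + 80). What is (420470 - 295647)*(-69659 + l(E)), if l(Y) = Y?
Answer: -8682563057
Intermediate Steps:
E = 100 (E = 131 - 31 = 100)
(420470 - 295647)*(-69659 + l(E)) = (420470 - 295647)*(-69659 + 100) = 124823*(-69559) = -8682563057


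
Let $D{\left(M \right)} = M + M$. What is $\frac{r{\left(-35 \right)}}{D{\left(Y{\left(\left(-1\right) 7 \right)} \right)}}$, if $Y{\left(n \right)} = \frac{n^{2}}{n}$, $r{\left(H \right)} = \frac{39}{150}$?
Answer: $- \frac{13}{700} \approx -0.018571$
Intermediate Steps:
$r{\left(H \right)} = \frac{13}{50}$ ($r{\left(H \right)} = 39 \cdot \frac{1}{150} = \frac{13}{50}$)
$Y{\left(n \right)} = n$
$D{\left(M \right)} = 2 M$
$\frac{r{\left(-35 \right)}}{D{\left(Y{\left(\left(-1\right) 7 \right)} \right)}} = \frac{13}{50 \cdot 2 \left(\left(-1\right) 7\right)} = \frac{13}{50 \cdot 2 \left(-7\right)} = \frac{13}{50 \left(-14\right)} = \frac{13}{50} \left(- \frac{1}{14}\right) = - \frac{13}{700}$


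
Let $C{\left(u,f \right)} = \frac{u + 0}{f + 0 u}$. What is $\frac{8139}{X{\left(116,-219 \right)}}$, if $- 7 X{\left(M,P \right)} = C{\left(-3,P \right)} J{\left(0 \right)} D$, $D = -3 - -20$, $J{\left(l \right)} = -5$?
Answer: $\frac{4159029}{85} \approx 48930.0$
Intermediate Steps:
$D = 17$ ($D = -3 + 20 = 17$)
$C{\left(u,f \right)} = \frac{u}{f}$ ($C{\left(u,f \right)} = \frac{u}{f + 0} = \frac{u}{f}$)
$X{\left(M,P \right)} = - \frac{255}{7 P}$ ($X{\left(M,P \right)} = - \frac{- \frac{3}{P} \left(-5\right) 17}{7} = - \frac{\frac{15}{P} 17}{7} = - \frac{255 \frac{1}{P}}{7} = - \frac{255}{7 P}$)
$\frac{8139}{X{\left(116,-219 \right)}} = \frac{8139}{\left(- \frac{255}{7}\right) \frac{1}{-219}} = \frac{8139}{\left(- \frac{255}{7}\right) \left(- \frac{1}{219}\right)} = \frac{8139}{\frac{85}{511}} = 8139 \cdot \frac{511}{85} = \frac{4159029}{85}$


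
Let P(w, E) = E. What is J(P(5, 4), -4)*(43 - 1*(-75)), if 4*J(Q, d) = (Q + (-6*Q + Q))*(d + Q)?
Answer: 0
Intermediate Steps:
J(Q, d) = -Q*(Q + d) (J(Q, d) = ((Q + (-6*Q + Q))*(d + Q))/4 = ((Q - 5*Q)*(Q + d))/4 = ((-4*Q)*(Q + d))/4 = (-4*Q*(Q + d))/4 = -Q*(Q + d))
J(P(5, 4), -4)*(43 - 1*(-75)) = (-1*4*(4 - 4))*(43 - 1*(-75)) = (-1*4*0)*(43 + 75) = 0*118 = 0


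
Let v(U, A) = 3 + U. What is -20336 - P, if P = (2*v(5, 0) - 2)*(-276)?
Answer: -16472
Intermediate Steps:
P = -3864 (P = (2*(3 + 5) - 2)*(-276) = (2*8 - 2)*(-276) = (16 - 2)*(-276) = 14*(-276) = -3864)
-20336 - P = -20336 - 1*(-3864) = -20336 + 3864 = -16472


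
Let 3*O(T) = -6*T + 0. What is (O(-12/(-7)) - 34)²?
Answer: 68644/49 ≈ 1400.9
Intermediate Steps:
O(T) = -2*T (O(T) = (-6*T + 0)/3 = (-6*T)/3 = -2*T)
(O(-12/(-7)) - 34)² = (-(-24)/(-7) - 34)² = (-(-24)*(-1)/7 - 34)² = (-2*12/7 - 34)² = (-24/7 - 34)² = (-262/7)² = 68644/49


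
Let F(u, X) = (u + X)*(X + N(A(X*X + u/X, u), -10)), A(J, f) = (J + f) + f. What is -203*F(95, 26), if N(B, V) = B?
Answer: -571998581/26 ≈ -2.2000e+7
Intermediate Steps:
A(J, f) = J + 2*f
F(u, X) = (X + u)*(X + X**2 + 2*u + u/X) (F(u, X) = (u + X)*(X + ((X*X + u/X) + 2*u)) = (X + u)*(X + ((X**2 + u/X) + 2*u)) = (X + u)*(X + (X**2 + 2*u + u/X)) = (X + u)*(X + X**2 + 2*u + u/X))
-203*F(95, 26) = -203*(26*(95 + 26**2 + 26**3 + 3*26*95) + 95*(95 + 26**3 + 2*26*95))/26 = -203*(26*(95 + 676 + 17576 + 7410) + 95*(95 + 17576 + 4940))/26 = -203*(26*25757 + 95*22611)/26 = -203*(669682 + 2148045)/26 = -203*2817727/26 = -571998581/26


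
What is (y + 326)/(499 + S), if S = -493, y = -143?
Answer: 61/2 ≈ 30.500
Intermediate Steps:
(y + 326)/(499 + S) = (-143 + 326)/(499 - 493) = 183/6 = 183*(1/6) = 61/2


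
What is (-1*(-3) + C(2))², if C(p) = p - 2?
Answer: 9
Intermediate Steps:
C(p) = -2 + p
(-1*(-3) + C(2))² = (-1*(-3) + (-2 + 2))² = (3 + 0)² = 3² = 9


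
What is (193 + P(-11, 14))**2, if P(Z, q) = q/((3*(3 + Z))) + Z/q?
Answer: 259113409/7056 ≈ 36722.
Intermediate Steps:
P(Z, q) = Z/q + q/(9 + 3*Z) (P(Z, q) = q/(9 + 3*Z) + Z/q = Z/q + q/(9 + 3*Z))
(193 + P(-11, 14))**2 = (193 + ((-11)**2 + 3*(-11) + (1/3)*14**2)/(14*(3 - 11)))**2 = (193 + (1/14)*(121 - 33 + (1/3)*196)/(-8))**2 = (193 + (1/14)*(-1/8)*(121 - 33 + 196/3))**2 = (193 + (1/14)*(-1/8)*(460/3))**2 = (193 - 115/84)**2 = (16097/84)**2 = 259113409/7056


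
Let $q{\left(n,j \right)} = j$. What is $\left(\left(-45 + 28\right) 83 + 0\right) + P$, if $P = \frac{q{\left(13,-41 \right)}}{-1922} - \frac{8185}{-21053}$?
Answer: $- \frac{57077920183}{40463866} \approx -1410.6$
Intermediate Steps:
$P = \frac{16594743}{40463866}$ ($P = - \frac{41}{-1922} - \frac{8185}{-21053} = \left(-41\right) \left(- \frac{1}{1922}\right) - - \frac{8185}{21053} = \frac{41}{1922} + \frac{8185}{21053} = \frac{16594743}{40463866} \approx 0.41011$)
$\left(\left(-45 + 28\right) 83 + 0\right) + P = \left(\left(-45 + 28\right) 83 + 0\right) + \frac{16594743}{40463866} = \left(\left(-17\right) 83 + 0\right) + \frac{16594743}{40463866} = \left(-1411 + 0\right) + \frac{16594743}{40463866} = -1411 + \frac{16594743}{40463866} = - \frac{57077920183}{40463866}$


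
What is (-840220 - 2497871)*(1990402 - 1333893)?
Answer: -2191486784319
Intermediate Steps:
(-840220 - 2497871)*(1990402 - 1333893) = -3338091*656509 = -2191486784319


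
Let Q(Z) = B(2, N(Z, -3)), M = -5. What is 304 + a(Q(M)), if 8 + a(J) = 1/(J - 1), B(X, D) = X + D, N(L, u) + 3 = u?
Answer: 1479/5 ≈ 295.80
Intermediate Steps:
N(L, u) = -3 + u
B(X, D) = D + X
Q(Z) = -4 (Q(Z) = (-3 - 3) + 2 = -6 + 2 = -4)
a(J) = -8 + 1/(-1 + J) (a(J) = -8 + 1/(J - 1) = -8 + 1/(-1 + J))
304 + a(Q(M)) = 304 + (9 - 8*(-4))/(-1 - 4) = 304 + (9 + 32)/(-5) = 304 - ⅕*41 = 304 - 41/5 = 1479/5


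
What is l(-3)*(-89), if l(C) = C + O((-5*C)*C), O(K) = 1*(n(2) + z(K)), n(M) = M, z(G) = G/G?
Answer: 0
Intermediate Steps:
z(G) = 1
O(K) = 3 (O(K) = 1*(2 + 1) = 1*3 = 3)
l(C) = 3 + C (l(C) = C + 3 = 3 + C)
l(-3)*(-89) = (3 - 3)*(-89) = 0*(-89) = 0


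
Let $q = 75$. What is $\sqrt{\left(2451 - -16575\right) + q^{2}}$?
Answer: $3 \sqrt{2739} \approx 157.01$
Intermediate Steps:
$\sqrt{\left(2451 - -16575\right) + q^{2}} = \sqrt{\left(2451 - -16575\right) + 75^{2}} = \sqrt{\left(2451 + 16575\right) + 5625} = \sqrt{19026 + 5625} = \sqrt{24651} = 3 \sqrt{2739}$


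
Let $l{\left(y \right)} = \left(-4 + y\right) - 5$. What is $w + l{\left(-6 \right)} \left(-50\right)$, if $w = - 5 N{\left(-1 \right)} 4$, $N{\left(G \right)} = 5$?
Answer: $650$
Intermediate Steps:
$l{\left(y \right)} = -9 + y$
$w = -100$ ($w = \left(-5\right) 5 \cdot 4 = \left(-25\right) 4 = -100$)
$w + l{\left(-6 \right)} \left(-50\right) = -100 + \left(-9 - 6\right) \left(-50\right) = -100 - -750 = -100 + 750 = 650$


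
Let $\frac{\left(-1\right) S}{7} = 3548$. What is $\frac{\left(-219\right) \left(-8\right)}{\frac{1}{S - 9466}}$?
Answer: $-60097104$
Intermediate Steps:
$S = -24836$ ($S = \left(-7\right) 3548 = -24836$)
$\frac{\left(-219\right) \left(-8\right)}{\frac{1}{S - 9466}} = \frac{\left(-219\right) \left(-8\right)}{\frac{1}{-24836 - 9466}} = \frac{1752}{\frac{1}{-34302}} = \frac{1752}{- \frac{1}{34302}} = 1752 \left(-34302\right) = -60097104$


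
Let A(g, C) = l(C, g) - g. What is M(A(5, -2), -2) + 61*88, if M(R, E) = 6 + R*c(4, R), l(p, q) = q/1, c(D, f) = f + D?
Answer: 5374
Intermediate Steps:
c(D, f) = D + f
l(p, q) = q (l(p, q) = q*1 = q)
A(g, C) = 0 (A(g, C) = g - g = 0)
M(R, E) = 6 + R*(4 + R)
M(A(5, -2), -2) + 61*88 = (6 + 0*(4 + 0)) + 61*88 = (6 + 0*4) + 5368 = (6 + 0) + 5368 = 6 + 5368 = 5374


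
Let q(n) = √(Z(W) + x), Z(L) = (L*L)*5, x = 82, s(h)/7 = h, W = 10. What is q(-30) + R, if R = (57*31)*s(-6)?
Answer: -74214 + √582 ≈ -74190.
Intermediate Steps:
s(h) = 7*h
R = -74214 (R = (57*31)*(7*(-6)) = 1767*(-42) = -74214)
Z(L) = 5*L² (Z(L) = L²*5 = 5*L²)
q(n) = √582 (q(n) = √(5*10² + 82) = √(5*100 + 82) = √(500 + 82) = √582)
q(-30) + R = √582 - 74214 = -74214 + √582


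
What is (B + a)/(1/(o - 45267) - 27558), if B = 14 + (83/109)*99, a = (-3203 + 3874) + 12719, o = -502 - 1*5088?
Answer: -74721799821/152765375563 ≈ -0.48913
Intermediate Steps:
o = -5590 (o = -502 - 5088 = -5590)
a = 13390 (a = 671 + 12719 = 13390)
B = 9743/109 (B = 14 + (83*(1/109))*99 = 14 + (83/109)*99 = 14 + 8217/109 = 9743/109 ≈ 89.385)
(B + a)/(1/(o - 45267) - 27558) = (9743/109 + 13390)/(1/(-5590 - 45267) - 27558) = 1469253/(109*(1/(-50857) - 27558)) = 1469253/(109*(-1/50857 - 27558)) = 1469253/(109*(-1401517207/50857)) = (1469253/109)*(-50857/1401517207) = -74721799821/152765375563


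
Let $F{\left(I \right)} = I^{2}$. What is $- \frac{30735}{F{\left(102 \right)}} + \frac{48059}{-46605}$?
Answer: $- \frac{214712279}{53875380} \approx -3.9854$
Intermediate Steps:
$- \frac{30735}{F{\left(102 \right)}} + \frac{48059}{-46605} = - \frac{30735}{102^{2}} + \frac{48059}{-46605} = - \frac{30735}{10404} + 48059 \left(- \frac{1}{46605}\right) = \left(-30735\right) \frac{1}{10404} - \frac{48059}{46605} = - \frac{3415}{1156} - \frac{48059}{46605} = - \frac{214712279}{53875380}$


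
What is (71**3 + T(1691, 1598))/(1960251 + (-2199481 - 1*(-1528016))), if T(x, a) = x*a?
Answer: 3060129/1288786 ≈ 2.3744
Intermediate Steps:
T(x, a) = a*x
(71**3 + T(1691, 1598))/(1960251 + (-2199481 - 1*(-1528016))) = (71**3 + 1598*1691)/(1960251 + (-2199481 - 1*(-1528016))) = (357911 + 2702218)/(1960251 + (-2199481 + 1528016)) = 3060129/(1960251 - 671465) = 3060129/1288786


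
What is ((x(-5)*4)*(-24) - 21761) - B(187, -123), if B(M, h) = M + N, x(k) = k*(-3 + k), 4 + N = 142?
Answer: -25926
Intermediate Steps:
N = 138 (N = -4 + 142 = 138)
B(M, h) = 138 + M (B(M, h) = M + 138 = 138 + M)
((x(-5)*4)*(-24) - 21761) - B(187, -123) = ((-5*(-3 - 5)*4)*(-24) - 21761) - (138 + 187) = ((-5*(-8)*4)*(-24) - 21761) - 1*325 = ((40*4)*(-24) - 21761) - 325 = (160*(-24) - 21761) - 325 = (-3840 - 21761) - 325 = -25601 - 325 = -25926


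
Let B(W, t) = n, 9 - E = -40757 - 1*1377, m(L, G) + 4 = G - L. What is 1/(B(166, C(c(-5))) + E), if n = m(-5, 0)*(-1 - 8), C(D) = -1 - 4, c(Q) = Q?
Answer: 1/42134 ≈ 2.3734e-5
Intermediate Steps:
C(D) = -5
m(L, G) = -4 + G - L (m(L, G) = -4 + (G - L) = -4 + G - L)
E = 42143 (E = 9 - (-40757 - 1*1377) = 9 - (-40757 - 1377) = 9 - 1*(-42134) = 9 + 42134 = 42143)
n = -9 (n = (-4 + 0 - 1*(-5))*(-1 - 8) = (-4 + 0 + 5)*(-9) = 1*(-9) = -9)
B(W, t) = -9
1/(B(166, C(c(-5))) + E) = 1/(-9 + 42143) = 1/42134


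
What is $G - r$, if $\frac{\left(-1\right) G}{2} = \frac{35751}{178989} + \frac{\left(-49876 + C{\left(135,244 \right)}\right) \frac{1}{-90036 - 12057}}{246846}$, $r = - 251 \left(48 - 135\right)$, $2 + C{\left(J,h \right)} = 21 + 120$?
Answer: $- \frac{5472387161246251322}{250597016645919} \approx -21837.0$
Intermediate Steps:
$C{\left(J,h \right)} = 139$ ($C{\left(J,h \right)} = -2 + \left(21 + 120\right) = -2 + 141 = 139$)
$r = 21837$ ($r = \left(-251\right) \left(-87\right) = 21837$)
$G = - \frac{100108749318119}{250597016645919}$ ($G = - 2 \left(\frac{35751}{178989} + \frac{\left(-49876 + 139\right) \frac{1}{-90036 - 12057}}{246846}\right) = - 2 \left(35751 \cdot \frac{1}{178989} + - \frac{49737}{-102093} \cdot \frac{1}{246846}\right) = - 2 \left(\frac{11917}{59663} + \left(-49737\right) \left(- \frac{1}{102093}\right) \frac{1}{246846}\right) = - 2 \left(\frac{11917}{59663} + \frac{16579}{34031} \cdot \frac{1}{246846}\right) = - 2 \left(\frac{11917}{59663} + \frac{16579}{8400416226}\right) = \left(-2\right) \frac{100108749318119}{501194033291838} = - \frac{100108749318119}{250597016645919} \approx -0.39948$)
$G - r = - \frac{100108749318119}{250597016645919} - 21837 = - \frac{5472387161246251322}{250597016645919}$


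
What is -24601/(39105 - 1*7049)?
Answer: -24601/32056 ≈ -0.76744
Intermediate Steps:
-24601/(39105 - 1*7049) = -24601/(39105 - 7049) = -24601/32056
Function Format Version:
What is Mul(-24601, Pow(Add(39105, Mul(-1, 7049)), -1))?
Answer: Rational(-24601, 32056) ≈ -0.76744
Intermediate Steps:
Mul(-24601, Pow(Add(39105, Mul(-1, 7049)), -1)) = Mul(-24601, Pow(Add(39105, -7049), -1)) = Mul(-24601, Pow(32056, -1)) = Mul(-24601, Rational(1, 32056)) = Rational(-24601, 32056)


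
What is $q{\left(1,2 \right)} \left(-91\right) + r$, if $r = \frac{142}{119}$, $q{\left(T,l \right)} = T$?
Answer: $- \frac{10687}{119} \approx -89.807$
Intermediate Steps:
$r = \frac{142}{119}$ ($r = 142 \cdot \frac{1}{119} = \frac{142}{119} \approx 1.1933$)
$q{\left(1,2 \right)} \left(-91\right) + r = 1 \left(-91\right) + \frac{142}{119} = -91 + \frac{142}{119} = - \frac{10687}{119}$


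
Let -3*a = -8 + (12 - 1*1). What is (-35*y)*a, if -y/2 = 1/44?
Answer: -35/22 ≈ -1.5909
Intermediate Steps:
y = -1/22 (y = -2/44 = -2*1/44 = -1/22 ≈ -0.045455)
a = -1 (a = -(-8 + (12 - 1*1))/3 = -(-8 + (12 - 1))/3 = -(-8 + 11)/3 = -⅓*3 = -1)
(-35*y)*a = -35*(-1/22)*(-1) = (35/22)*(-1) = -35/22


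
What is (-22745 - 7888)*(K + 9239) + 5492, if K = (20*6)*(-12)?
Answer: -238901275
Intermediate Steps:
K = -1440 (K = 120*(-12) = -1440)
(-22745 - 7888)*(K + 9239) + 5492 = (-22745 - 7888)*(-1440 + 9239) + 5492 = -30633*7799 + 5492 = -238906767 + 5492 = -238901275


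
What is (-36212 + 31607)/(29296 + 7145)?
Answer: -1535/12147 ≈ -0.12637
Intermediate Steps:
(-36212 + 31607)/(29296 + 7145) = -4605/36441 = -4605*1/36441 = -1535/12147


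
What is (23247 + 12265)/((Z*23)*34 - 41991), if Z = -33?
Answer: -35512/67797 ≈ -0.52380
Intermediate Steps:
(23247 + 12265)/((Z*23)*34 - 41991) = (23247 + 12265)/(-33*23*34 - 41991) = 35512/(-759*34 - 41991) = 35512/(-25806 - 41991) = 35512/(-67797) = 35512*(-1/67797) = -35512/67797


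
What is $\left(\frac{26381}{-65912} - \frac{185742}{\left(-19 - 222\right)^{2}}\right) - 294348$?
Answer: $- \frac{1126847052965021}{3828234872} \approx -2.9435 \cdot 10^{5}$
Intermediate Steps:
$\left(\frac{26381}{-65912} - \frac{185742}{\left(-19 - 222\right)^{2}}\right) - 294348 = \left(26381 \left(- \frac{1}{65912}\right) - \frac{185742}{\left(-241\right)^{2}}\right) - 294348 = \left(- \frac{26381}{65912} - \frac{185742}{58081}\right) - 294348 = - \frac{13774861565}{3828234872} - 294348 = - \frac{1126847052965021}{3828234872}$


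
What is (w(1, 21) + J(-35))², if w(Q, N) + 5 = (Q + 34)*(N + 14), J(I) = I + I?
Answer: 1322500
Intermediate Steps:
J(I) = 2*I
w(Q, N) = -5 + (14 + N)*(34 + Q) (w(Q, N) = -5 + (Q + 34)*(N + 14) = -5 + (34 + Q)*(14 + N) = -5 + (14 + N)*(34 + Q))
(w(1, 21) + J(-35))² = ((471 + 14*1 + 34*21 + 21*1) + 2*(-35))² = ((471 + 14 + 714 + 21) - 70)² = (1220 - 70)² = 1150² = 1322500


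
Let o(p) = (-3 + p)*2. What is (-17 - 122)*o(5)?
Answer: -556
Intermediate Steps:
o(p) = -6 + 2*p
(-17 - 122)*o(5) = (-17 - 122)*(-6 + 2*5) = -139*(-6 + 10) = -139*4 = -556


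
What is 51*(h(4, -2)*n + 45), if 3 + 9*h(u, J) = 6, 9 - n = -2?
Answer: 2482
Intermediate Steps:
n = 11 (n = 9 - 1*(-2) = 9 + 2 = 11)
h(u, J) = 1/3 (h(u, J) = -1/3 + (1/9)*6 = -1/3 + 2/3 = 1/3)
51*(h(4, -2)*n + 45) = 51*((1/3)*11 + 45) = 51*(11/3 + 45) = 51*(146/3) = 2482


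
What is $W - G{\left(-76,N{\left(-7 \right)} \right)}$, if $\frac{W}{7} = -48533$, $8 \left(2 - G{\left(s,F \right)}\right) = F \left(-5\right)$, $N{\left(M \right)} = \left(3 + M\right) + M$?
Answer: $- \frac{2717809}{8} \approx -3.3973 \cdot 10^{5}$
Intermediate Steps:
$N{\left(M \right)} = 3 + 2 M$
$G{\left(s,F \right)} = 2 + \frac{5 F}{8}$ ($G{\left(s,F \right)} = 2 - \frac{F \left(-5\right)}{8} = 2 - \frac{\left(-5\right) F}{8} = 2 + \frac{5 F}{8}$)
$W = -339731$ ($W = 7 \left(-48533\right) = -339731$)
$W - G{\left(-76,N{\left(-7 \right)} \right)} = -339731 - \left(2 + \frac{5 \left(3 + 2 \left(-7\right)\right)}{8}\right) = -339731 - \left(2 + \frac{5 \left(3 - 14\right)}{8}\right) = -339731 - \left(2 + \frac{5}{8} \left(-11\right)\right) = -339731 - \left(2 - \frac{55}{8}\right) = -339731 - - \frac{39}{8} = -339731 + \frac{39}{8} = - \frac{2717809}{8}$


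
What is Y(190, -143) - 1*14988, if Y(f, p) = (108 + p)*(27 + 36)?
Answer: -17193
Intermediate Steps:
Y(f, p) = 6804 + 63*p (Y(f, p) = (108 + p)*63 = 6804 + 63*p)
Y(190, -143) - 1*14988 = (6804 + 63*(-143)) - 1*14988 = (6804 - 9009) - 14988 = -2205 - 14988 = -17193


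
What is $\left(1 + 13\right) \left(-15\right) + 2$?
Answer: $-208$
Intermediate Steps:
$\left(1 + 13\right) \left(-15\right) + 2 = 14 \left(-15\right) + 2 = -210 + 2 = -208$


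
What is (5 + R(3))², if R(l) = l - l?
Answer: 25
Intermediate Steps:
R(l) = 0
(5 + R(3))² = (5 + 0)² = 5² = 25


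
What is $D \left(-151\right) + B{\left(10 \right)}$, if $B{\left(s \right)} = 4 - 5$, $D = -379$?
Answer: $57228$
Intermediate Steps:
$B{\left(s \right)} = -1$ ($B{\left(s \right)} = 4 - 5 = -1$)
$D \left(-151\right) + B{\left(10 \right)} = \left(-379\right) \left(-151\right) - 1 = 57229 - 1 = 57228$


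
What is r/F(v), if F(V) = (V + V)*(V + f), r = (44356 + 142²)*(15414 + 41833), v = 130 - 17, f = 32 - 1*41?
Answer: 461697055/2938 ≈ 1.5715e+5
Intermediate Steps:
f = -9 (f = 32 - 41 = -9)
v = 113
r = 3693576440 (r = (44356 + 20164)*57247 = 64520*57247 = 3693576440)
F(V) = 2*V*(-9 + V) (F(V) = (V + V)*(V - 9) = (2*V)*(-9 + V) = 2*V*(-9 + V))
r/F(v) = 3693576440/((2*113*(-9 + 113))) = 3693576440/((2*113*104)) = 3693576440/23504 = 3693576440*(1/23504) = 461697055/2938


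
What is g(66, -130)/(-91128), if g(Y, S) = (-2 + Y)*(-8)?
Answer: 64/11391 ≈ 0.0056185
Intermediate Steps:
g(Y, S) = 16 - 8*Y
g(66, -130)/(-91128) = (16 - 8*66)/(-91128) = (16 - 528)*(-1/91128) = -512*(-1/91128) = 64/11391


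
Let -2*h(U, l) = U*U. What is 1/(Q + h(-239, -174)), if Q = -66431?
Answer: -2/189983 ≈ -1.0527e-5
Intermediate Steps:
h(U, l) = -U**2/2 (h(U, l) = -U*U/2 = -U**2/2)
1/(Q + h(-239, -174)) = 1/(-66431 - 1/2*(-239)**2) = 1/(-66431 - 1/2*57121) = 1/(-66431 - 57121/2) = 1/(-189983/2) = -2/189983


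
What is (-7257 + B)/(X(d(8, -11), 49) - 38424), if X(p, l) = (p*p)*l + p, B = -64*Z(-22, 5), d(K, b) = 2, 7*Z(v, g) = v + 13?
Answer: 16741/89194 ≈ 0.18769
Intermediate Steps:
Z(v, g) = 13/7 + v/7 (Z(v, g) = (v + 13)/7 = (13 + v)/7 = 13/7 + v/7)
B = 576/7 (B = -64*(13/7 + (1/7)*(-22)) = -64*(13/7 - 22/7) = -64*(-9/7) = 576/7 ≈ 82.286)
X(p, l) = p + l*p**2 (X(p, l) = p**2*l + p = l*p**2 + p = p + l*p**2)
(-7257 + B)/(X(d(8, -11), 49) - 38424) = (-7257 + 576/7)/(2*(1 + 49*2) - 38424) = -50223/(7*(2*(1 + 98) - 38424)) = -50223/(7*(2*99 - 38424)) = -50223/(7*(198 - 38424)) = -50223/7/(-38226) = -50223/7*(-1/38226) = 16741/89194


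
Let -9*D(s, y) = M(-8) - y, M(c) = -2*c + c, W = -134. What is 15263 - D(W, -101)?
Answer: 137476/9 ≈ 15275.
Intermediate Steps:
M(c) = -c
D(s, y) = -8/9 + y/9 (D(s, y) = -(-1*(-8) - y)/9 = -(8 - y)/9 = -8/9 + y/9)
15263 - D(W, -101) = 15263 - (-8/9 + (1/9)*(-101)) = 15263 - (-8/9 - 101/9) = 15263 - 1*(-109/9) = 15263 + 109/9 = 137476/9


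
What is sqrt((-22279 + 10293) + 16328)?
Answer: sqrt(4342) ≈ 65.894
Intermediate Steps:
sqrt((-22279 + 10293) + 16328) = sqrt(-11986 + 16328) = sqrt(4342)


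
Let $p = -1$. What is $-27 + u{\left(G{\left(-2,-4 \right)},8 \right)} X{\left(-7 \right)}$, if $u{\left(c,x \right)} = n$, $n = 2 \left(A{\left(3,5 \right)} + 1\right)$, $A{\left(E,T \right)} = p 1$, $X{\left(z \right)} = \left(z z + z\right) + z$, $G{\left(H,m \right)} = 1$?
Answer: $-27$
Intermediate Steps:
$X{\left(z \right)} = z^{2} + 2 z$ ($X{\left(z \right)} = \left(z^{2} + z\right) + z = \left(z + z^{2}\right) + z = z^{2} + 2 z$)
$A{\left(E,T \right)} = -1$ ($A{\left(E,T \right)} = \left(-1\right) 1 = -1$)
$n = 0$ ($n = 2 \left(-1 + 1\right) = 2 \cdot 0 = 0$)
$u{\left(c,x \right)} = 0$
$-27 + u{\left(G{\left(-2,-4 \right)},8 \right)} X{\left(-7 \right)} = -27 + 0 \left(- 7 \left(2 - 7\right)\right) = -27 + 0 \left(\left(-7\right) \left(-5\right)\right) = -27 + 0 \cdot 35 = -27 + 0 = -27$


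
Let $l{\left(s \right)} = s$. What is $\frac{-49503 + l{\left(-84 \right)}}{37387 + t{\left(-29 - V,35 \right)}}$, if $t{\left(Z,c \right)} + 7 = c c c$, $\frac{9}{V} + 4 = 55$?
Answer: $- \frac{49587}{80255} \approx -0.61787$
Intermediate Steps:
$V = \frac{3}{17}$ ($V = \frac{9}{-4 + 55} = \frac{9}{51} = 9 \cdot \frac{1}{51} = \frac{3}{17} \approx 0.17647$)
$t{\left(Z,c \right)} = -7 + c^{3}$ ($t{\left(Z,c \right)} = -7 + c c c = -7 + c^{2} c = -7 + c^{3}$)
$\frac{-49503 + l{\left(-84 \right)}}{37387 + t{\left(-29 - V,35 \right)}} = \frac{-49503 - 84}{37387 - \left(7 - 35^{3}\right)} = - \frac{49587}{37387 + \left(-7 + 42875\right)} = - \frac{49587}{37387 + 42868} = - \frac{49587}{80255}$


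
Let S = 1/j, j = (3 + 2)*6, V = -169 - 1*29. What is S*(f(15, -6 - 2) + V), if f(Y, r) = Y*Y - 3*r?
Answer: 17/10 ≈ 1.7000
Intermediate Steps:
V = -198 (V = -169 - 29 = -198)
j = 30 (j = 5*6 = 30)
f(Y, r) = Y**2 - 3*r
S = 1/30 ≈ 0.033333
S*(f(15, -6 - 2) + V) = ((15**2 - 3*(-6 - 2)) - 198)/30 = ((225 - 3*(-8)) - 198)/30 = ((225 + 24) - 198)/30 = (249 - 198)/30 = (1/30)*51 = 17/10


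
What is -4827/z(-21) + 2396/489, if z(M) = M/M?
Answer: -2358007/489 ≈ -4822.1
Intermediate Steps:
z(M) = 1
-4827/z(-21) + 2396/489 = -4827/1 + 2396/489 = -4827*1 + 2396*(1/489) = -4827 + 2396/489 = -2358007/489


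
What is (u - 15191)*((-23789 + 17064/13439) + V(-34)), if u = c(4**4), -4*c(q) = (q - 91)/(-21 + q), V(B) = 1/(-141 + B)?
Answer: 39943613622361581/110535775 ≈ 3.6136e+8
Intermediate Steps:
c(q) = -(-91 + q)/(4*(-21 + q)) (c(q) = -(q - 91)/(4*(-21 + q)) = -(-91 + q)/(4*(-21 + q)))
u = -33/188 (u = (91 - 1*4**4)/(4*(-21 + 4**4)) = (91 - 1*256)/(4*(-21 + 256)) = (1/4)*(91 - 256)/235 = (1/4)*(1/235)*(-165) = -33/188 ≈ -0.17553)
(u - 15191)*((-23789 + 17064/13439) + V(-34)) = (-33/188 - 15191)*((-23789 + 17064/13439) + 1/(-141 - 34)) = -2855941*((-23789 + 17064*(1/13439)) + 1/(-175))/188 = -2855941*((-23789 + 17064/13439) - 1/175)/188 = -2855941*(-319683307/13439 - 1/175)/188 = -2855941/188*(-55944592164/2351825) = 39943613622361581/110535775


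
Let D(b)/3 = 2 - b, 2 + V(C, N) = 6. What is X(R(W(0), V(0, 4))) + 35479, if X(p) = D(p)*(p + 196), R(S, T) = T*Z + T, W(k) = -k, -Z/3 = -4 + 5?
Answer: 41119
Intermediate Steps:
Z = -3 (Z = -3*(-4 + 5) = -3*1 = -3)
V(C, N) = 4 (V(C, N) = -2 + 6 = 4)
D(b) = 6 - 3*b (D(b) = 3*(2 - b) = 6 - 3*b)
R(S, T) = -2*T (R(S, T) = T*(-3) + T = -3*T + T = -2*T)
X(p) = (6 - 3*p)*(196 + p) (X(p) = (6 - 3*p)*(p + 196) = (6 - 3*p)*(196 + p))
X(R(W(0), V(0, 4))) + 35479 = -3*(-2 - 2*4)*(196 - 2*4) + 35479 = -3*(-2 - 8)*(196 - 8) + 35479 = -3*(-10)*188 + 35479 = 5640 + 35479 = 41119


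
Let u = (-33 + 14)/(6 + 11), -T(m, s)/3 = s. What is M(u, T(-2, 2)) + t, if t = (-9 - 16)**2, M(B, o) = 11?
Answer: 636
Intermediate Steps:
T(m, s) = -3*s
u = -19/17 ≈ -1.1176
t = 625 (t = (-25)**2 = 625)
M(u, T(-2, 2)) + t = 11 + 625 = 636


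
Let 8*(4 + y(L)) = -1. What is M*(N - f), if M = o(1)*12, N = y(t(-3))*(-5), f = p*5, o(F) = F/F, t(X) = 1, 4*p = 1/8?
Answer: 1965/8 ≈ 245.63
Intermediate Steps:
p = 1/32 (p = (¼)/8 = (¼)*(⅛) = 1/32 ≈ 0.031250)
o(F) = 1
y(L) = -33/8 (y(L) = -4 + (⅛)*(-1) = -4 - ⅛ = -33/8)
f = 5/32 (f = (1/32)*5 = 5/32 ≈ 0.15625)
N = 165/8 (N = -33/8*(-5) = 165/8 ≈ 20.625)
M = 12 (M = 1*12 = 12)
M*(N - f) = 12*(165/8 - 1*5/32) = 12*(165/8 - 5/32) = 12*(655/32) = 1965/8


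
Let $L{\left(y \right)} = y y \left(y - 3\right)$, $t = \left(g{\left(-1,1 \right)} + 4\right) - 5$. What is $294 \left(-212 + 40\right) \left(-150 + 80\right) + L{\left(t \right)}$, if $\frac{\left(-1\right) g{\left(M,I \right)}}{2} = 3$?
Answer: $3539270$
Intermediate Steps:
$g{\left(M,I \right)} = -6$ ($g{\left(M,I \right)} = \left(-2\right) 3 = -6$)
$t = -7$ ($t = \left(-6 + 4\right) - 5 = -2 - 5 = -7$)
$L{\left(y \right)} = y^{2} \left(-3 + y\right)$
$294 \left(-212 + 40\right) \left(-150 + 80\right) + L{\left(t \right)} = 294 \left(-212 + 40\right) \left(-150 + 80\right) + \left(-7\right)^{2} \left(-3 - 7\right) = 294 \left(\left(-172\right) \left(-70\right)\right) + 49 \left(-10\right) = 294 \cdot 12040 - 490 = 3539760 - 490 = 3539270$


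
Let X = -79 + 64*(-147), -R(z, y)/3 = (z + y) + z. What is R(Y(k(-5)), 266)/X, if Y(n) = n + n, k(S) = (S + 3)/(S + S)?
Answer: 4002/47435 ≈ 0.084368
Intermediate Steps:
k(S) = (3 + S)/(2*S) (k(S) = (3 + S)/((2*S)) = (3 + S)*(1/(2*S)) = (3 + S)/(2*S))
Y(n) = 2*n
R(z, y) = -6*z - 3*y (R(z, y) = -3*((z + y) + z) = -3*((y + z) + z) = -3*(y + 2*z) = -6*z - 3*y)
X = -9487 (X = -79 - 9408 = -9487)
R(Y(k(-5)), 266)/X = (-12*(½)*(3 - 5)/(-5) - 3*266)/(-9487) = (-12*(½)*(-⅕)*(-2) - 798)*(-1/9487) = (-12/5 - 798)*(-1/9487) = -4002/5*(-1/9487) = 4002/47435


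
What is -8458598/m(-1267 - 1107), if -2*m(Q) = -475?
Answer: -16917196/475 ≈ -35615.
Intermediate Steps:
m(Q) = 475/2 (m(Q) = -1/2*(-475) = 475/2)
-8458598/m(-1267 - 1107) = -8458598/475/2 = -8458598*2/475 = -16917196/475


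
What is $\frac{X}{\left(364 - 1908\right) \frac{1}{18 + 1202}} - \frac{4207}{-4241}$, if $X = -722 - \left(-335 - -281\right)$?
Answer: $\frac{432842621}{818513} \approx 528.82$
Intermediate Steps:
$X = -668$ ($X = -722 - \left(-335 + 281\right) = -722 - -54 = -722 + 54 = -668$)
$\frac{X}{\left(364 - 1908\right) \frac{1}{18 + 1202}} - \frac{4207}{-4241} = - \frac{668}{\left(364 - 1908\right) \frac{1}{18 + 1202}} - \frac{4207}{-4241} = - \frac{668}{\left(-1544\right) \frac{1}{1220}} - - \frac{4207}{4241} = - \frac{668}{\left(-1544\right) \frac{1}{1220}} + \frac{4207}{4241} = - \frac{668}{- \frac{386}{305}} + \frac{4207}{4241} = \left(-668\right) \left(- \frac{305}{386}\right) + \frac{4207}{4241} = \frac{101870}{193} + \frac{4207}{4241} = \frac{432842621}{818513}$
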